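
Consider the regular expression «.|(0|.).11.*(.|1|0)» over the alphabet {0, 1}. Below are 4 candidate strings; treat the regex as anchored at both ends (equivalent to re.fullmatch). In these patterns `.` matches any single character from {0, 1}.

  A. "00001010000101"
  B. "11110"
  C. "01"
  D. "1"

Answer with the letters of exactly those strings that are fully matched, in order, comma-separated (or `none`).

B, D

A → no match
B → match
C → no match
D → match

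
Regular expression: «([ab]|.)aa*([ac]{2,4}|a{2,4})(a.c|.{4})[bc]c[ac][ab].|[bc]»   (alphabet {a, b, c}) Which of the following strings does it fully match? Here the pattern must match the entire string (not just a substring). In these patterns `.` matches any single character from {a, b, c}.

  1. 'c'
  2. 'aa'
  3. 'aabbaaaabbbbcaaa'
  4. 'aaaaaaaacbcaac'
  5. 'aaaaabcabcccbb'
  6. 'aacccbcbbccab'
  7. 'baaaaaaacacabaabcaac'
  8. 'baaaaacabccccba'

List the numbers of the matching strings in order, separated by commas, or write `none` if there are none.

1, 4, 5, 6, 7, 8

1 → match
2 → no match
3 → no match
4 → match
5 → match
6 → match
7 → match
8 → match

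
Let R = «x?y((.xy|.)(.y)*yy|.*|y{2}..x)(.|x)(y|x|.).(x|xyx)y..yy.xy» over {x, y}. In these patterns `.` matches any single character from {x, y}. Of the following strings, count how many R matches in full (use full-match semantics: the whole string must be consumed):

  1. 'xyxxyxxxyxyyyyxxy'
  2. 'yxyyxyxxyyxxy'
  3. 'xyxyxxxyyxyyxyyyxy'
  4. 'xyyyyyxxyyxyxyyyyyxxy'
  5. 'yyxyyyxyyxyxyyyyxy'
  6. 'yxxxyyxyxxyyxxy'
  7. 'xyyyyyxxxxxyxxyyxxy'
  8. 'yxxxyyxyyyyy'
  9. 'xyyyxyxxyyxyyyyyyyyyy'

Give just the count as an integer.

1 → no match
2 → match
3 → match
4 → match
5 → match
6 → match
7 → match
8 → no match — must end with 'xy'
9 → no match — must end with 'xy'
Total matched: 6

6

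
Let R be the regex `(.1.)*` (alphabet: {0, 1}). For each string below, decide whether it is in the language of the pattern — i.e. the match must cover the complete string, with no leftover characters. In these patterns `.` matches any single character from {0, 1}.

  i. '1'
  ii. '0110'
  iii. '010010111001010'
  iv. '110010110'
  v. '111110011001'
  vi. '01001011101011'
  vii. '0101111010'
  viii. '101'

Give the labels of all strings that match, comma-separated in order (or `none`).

iv

i → no match
ii → no match
iii → no match
iv → match
v → no match
vi → no match
vii → no match
viii → no match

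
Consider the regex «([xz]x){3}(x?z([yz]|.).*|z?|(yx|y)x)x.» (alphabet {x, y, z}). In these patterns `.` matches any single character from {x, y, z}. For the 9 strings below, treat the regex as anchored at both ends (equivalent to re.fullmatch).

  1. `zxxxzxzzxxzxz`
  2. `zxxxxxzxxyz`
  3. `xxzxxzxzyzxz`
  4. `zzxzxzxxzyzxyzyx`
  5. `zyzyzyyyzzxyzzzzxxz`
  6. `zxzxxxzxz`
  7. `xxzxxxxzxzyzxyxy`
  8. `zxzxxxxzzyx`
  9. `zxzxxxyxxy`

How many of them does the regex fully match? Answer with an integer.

4

1 → match
2 → no match
3 → no match
4 → no match
5 → no match
6 → match
7 → match
8 → no match
9 → match
Total matched: 4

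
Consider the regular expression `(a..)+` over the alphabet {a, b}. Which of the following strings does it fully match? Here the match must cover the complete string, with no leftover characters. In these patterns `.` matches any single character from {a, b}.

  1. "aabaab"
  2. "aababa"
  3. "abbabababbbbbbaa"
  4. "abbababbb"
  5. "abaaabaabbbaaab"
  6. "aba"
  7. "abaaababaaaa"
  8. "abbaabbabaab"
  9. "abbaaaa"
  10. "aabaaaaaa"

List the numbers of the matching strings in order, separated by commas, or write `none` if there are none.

1, 2, 6, 7, 10

1 → match
2 → match
3 → no match
4 → no match
5 → no match
6 → match
7 → match
8 → no match
9 → no match
10 → match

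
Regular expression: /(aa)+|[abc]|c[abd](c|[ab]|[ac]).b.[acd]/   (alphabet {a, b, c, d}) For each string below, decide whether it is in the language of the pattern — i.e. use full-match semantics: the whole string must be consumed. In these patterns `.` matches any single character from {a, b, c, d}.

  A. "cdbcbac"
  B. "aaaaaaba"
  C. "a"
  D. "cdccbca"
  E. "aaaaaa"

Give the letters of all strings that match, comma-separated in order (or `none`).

A → match
B → no match
C → match
D → match
E → match

A, C, D, E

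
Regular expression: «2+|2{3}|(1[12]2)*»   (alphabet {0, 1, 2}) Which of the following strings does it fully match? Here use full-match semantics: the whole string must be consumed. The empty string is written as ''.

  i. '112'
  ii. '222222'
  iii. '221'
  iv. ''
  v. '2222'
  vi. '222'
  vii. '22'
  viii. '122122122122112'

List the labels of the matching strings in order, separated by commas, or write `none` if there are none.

i, ii, iv, v, vi, vii, viii

i → match
ii → match
iii → no match
iv → match
v → match
vi → match
vii → match
viii → match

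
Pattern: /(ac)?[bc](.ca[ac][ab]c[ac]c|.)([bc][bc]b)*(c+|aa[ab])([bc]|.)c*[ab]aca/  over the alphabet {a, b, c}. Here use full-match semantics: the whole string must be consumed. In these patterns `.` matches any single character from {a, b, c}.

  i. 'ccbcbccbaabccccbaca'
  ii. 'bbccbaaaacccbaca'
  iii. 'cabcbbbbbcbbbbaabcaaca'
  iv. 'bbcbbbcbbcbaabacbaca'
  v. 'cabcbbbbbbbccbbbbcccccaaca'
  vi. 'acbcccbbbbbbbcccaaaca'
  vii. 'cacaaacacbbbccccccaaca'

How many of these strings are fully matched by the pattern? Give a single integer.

i → match
ii → match
iii → match
iv → match
v → match
vi → match
vii → match
Total matched: 7

7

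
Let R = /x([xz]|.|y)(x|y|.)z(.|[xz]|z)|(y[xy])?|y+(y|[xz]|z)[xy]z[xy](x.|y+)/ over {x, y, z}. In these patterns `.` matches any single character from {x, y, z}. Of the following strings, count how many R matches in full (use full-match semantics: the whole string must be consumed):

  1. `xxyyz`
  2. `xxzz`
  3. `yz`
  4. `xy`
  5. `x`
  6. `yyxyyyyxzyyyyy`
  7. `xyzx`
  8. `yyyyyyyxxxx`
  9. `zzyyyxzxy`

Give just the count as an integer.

1 → no match
2 → no match
3 → no match
4 → no match
5 → no match
6 → no match
7 → no match
8 → no match
9 → no match
Total matched: 0

0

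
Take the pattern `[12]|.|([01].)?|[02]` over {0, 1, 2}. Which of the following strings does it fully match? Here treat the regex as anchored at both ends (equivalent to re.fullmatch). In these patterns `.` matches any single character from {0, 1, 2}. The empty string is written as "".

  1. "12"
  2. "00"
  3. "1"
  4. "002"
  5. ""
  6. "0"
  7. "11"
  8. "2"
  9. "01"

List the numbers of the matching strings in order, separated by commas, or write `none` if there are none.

1. "12" → match
2. "00" → match
3. "1" → match
4. "002" → no match
5. "" → match
6. "0" → match
7. "11" → match
8. "2" → match
9. "01" → match

1, 2, 3, 5, 6, 7, 8, 9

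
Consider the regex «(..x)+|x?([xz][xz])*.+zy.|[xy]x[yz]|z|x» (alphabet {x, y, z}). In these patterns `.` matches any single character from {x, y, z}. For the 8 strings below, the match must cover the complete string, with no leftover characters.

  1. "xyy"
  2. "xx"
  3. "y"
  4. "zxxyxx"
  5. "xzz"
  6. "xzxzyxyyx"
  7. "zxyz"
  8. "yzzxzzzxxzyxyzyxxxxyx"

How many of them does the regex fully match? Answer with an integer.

2

1. "xyy" → no match
2. "xx" → no match
3. "y" → no match
4. "zxxyxx" → match
5. "xzz" → no match
6. "xzxzyxyyx" → match
7. "zxyz" → no match
8 → no match
Total matched: 2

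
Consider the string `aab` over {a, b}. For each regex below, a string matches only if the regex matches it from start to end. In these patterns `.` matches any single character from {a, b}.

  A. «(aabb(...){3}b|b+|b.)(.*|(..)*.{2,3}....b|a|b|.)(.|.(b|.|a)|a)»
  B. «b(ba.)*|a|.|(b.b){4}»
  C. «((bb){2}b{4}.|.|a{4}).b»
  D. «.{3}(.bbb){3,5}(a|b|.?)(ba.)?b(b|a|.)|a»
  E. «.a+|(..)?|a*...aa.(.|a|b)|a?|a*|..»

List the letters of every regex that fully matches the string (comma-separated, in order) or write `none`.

C

A → no match
B → no match
C → match
D → no match
E → no match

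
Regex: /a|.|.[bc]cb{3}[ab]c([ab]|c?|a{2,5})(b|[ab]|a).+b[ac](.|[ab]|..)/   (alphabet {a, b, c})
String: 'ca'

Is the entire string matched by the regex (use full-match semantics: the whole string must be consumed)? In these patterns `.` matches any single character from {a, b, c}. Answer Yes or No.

No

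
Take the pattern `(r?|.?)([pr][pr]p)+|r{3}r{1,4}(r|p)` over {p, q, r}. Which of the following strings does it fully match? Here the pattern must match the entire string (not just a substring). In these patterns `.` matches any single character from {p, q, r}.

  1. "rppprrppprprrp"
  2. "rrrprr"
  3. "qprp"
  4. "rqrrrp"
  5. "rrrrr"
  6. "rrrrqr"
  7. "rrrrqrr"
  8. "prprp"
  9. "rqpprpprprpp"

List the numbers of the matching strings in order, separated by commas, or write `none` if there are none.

3, 5

1 → no match
2. "rrrprr" → no match
3. "qprp" → match
4. "rqrrrp" → no match
5. "rrrrr" → match
6. "rrrrqr" → no match
7. "rrrrqrr" → no match
8. "prprp" → no match
9. "rqpprpprprpp" → no match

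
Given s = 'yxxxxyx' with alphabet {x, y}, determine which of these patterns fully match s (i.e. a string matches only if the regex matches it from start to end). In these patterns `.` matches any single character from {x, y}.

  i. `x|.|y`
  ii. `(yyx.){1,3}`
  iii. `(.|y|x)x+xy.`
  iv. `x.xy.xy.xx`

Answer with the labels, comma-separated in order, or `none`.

iii

i → no match
ii → no match — must start with 'yyx'
iii → match
iv → no match — must start with 'x'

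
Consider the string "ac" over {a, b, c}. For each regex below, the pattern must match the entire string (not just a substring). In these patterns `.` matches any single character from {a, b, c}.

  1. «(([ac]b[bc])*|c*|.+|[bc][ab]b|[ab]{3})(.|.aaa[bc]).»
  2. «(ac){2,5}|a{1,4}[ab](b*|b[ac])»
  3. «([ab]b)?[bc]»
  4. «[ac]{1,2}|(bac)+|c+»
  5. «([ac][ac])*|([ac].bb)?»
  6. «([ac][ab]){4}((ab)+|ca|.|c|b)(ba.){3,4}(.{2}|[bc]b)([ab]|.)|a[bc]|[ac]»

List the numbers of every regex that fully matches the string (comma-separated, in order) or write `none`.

1 → match
2 → no match
3 → no match
4 → match
5 → match
6 → match

1, 4, 5, 6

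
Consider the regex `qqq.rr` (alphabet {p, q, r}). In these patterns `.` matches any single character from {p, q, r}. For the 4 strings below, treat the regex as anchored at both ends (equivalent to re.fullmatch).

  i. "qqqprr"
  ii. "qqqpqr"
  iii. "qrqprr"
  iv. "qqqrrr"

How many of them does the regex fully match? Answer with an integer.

2

i → match
ii → no match — must end with "rr"
iii → no match — must start with "qqq"
iv → match
Total matched: 2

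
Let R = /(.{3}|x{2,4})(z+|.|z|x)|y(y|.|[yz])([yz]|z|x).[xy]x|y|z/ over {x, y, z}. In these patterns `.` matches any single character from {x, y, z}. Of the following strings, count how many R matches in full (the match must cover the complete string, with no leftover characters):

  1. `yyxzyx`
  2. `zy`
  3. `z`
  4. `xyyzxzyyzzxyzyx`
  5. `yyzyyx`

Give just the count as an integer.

1 → match
2 → no match
3 → match
4 → no match
5 → match
Total matched: 3

3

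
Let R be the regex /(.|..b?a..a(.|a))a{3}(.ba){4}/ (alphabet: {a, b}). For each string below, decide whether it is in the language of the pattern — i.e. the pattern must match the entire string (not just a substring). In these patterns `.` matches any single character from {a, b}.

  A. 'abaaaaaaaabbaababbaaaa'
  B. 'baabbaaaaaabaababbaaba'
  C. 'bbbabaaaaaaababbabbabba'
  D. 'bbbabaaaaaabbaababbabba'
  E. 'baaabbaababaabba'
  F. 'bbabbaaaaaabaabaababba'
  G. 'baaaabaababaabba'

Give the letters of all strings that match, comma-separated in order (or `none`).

B, C, D, F

A → no match — must end with 'ba'
B → match
C → match
D → match
E → no match
F → match
G → no match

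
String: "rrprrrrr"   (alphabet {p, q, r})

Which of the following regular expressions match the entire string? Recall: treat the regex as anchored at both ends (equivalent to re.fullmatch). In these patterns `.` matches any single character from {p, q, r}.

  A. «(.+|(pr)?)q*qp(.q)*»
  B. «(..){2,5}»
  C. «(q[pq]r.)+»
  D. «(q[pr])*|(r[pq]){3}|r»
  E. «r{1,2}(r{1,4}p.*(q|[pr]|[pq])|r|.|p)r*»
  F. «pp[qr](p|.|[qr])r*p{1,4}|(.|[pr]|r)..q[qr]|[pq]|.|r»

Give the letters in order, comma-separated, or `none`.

B, E

A → no match
B → match
C → no match — must start with "q"
D → no match
E → match
F → no match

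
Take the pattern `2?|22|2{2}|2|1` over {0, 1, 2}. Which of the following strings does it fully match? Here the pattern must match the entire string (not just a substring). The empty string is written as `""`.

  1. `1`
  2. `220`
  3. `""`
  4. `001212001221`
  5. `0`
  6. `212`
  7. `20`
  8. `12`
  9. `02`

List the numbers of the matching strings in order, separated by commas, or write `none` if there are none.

1. `1` → match
2. `220` → no match
3. `""` → match
4. `001212001221` → no match
5. `0` → no match
6. `212` → no match
7. `20` → no match
8. `12` → no match
9. `02` → no match

1, 3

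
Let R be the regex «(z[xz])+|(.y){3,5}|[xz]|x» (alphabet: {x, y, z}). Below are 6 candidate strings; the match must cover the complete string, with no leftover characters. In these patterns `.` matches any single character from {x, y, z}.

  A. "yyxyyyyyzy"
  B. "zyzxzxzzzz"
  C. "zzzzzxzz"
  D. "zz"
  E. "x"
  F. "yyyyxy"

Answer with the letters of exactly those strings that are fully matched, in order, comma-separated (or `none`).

A, C, D, E, F

A. "yyxyyyyyzy" → match
B. "zyzxzxzzzz" → no match
C. "zzzzzxzz" → match
D. "zz" → match
E. "x" → match
F. "yyyyxy" → match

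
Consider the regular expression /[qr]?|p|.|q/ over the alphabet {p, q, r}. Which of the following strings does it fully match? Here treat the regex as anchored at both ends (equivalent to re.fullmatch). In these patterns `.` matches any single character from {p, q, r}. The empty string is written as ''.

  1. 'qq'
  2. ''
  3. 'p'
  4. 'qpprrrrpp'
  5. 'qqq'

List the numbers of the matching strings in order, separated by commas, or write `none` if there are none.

1. 'qq' → no match
2. '' → match
3. 'p' → match
4. 'qpprrrrpp' → no match
5. 'qqq' → no match

2, 3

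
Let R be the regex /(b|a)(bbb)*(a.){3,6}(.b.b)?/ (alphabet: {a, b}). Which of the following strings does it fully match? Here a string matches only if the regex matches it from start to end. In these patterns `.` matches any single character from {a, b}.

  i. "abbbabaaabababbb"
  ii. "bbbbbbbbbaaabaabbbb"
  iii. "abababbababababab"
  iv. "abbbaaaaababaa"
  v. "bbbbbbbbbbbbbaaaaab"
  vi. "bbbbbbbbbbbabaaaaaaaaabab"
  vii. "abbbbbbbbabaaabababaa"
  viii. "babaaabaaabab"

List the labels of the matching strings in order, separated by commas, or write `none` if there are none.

i, iv, v, viii

i → match
ii → no match
iii → no match
iv → match
v → match
vi → no match
vii → no match
viii → match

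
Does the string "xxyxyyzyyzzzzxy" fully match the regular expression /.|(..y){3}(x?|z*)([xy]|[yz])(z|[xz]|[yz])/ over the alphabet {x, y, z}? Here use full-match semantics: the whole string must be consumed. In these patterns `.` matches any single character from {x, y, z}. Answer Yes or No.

Yes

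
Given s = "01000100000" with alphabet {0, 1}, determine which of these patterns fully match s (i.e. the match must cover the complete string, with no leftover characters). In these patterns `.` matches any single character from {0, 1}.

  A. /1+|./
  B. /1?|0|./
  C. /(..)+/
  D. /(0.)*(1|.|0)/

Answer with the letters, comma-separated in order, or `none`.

D

A → no match
B → no match
C → no match
D → match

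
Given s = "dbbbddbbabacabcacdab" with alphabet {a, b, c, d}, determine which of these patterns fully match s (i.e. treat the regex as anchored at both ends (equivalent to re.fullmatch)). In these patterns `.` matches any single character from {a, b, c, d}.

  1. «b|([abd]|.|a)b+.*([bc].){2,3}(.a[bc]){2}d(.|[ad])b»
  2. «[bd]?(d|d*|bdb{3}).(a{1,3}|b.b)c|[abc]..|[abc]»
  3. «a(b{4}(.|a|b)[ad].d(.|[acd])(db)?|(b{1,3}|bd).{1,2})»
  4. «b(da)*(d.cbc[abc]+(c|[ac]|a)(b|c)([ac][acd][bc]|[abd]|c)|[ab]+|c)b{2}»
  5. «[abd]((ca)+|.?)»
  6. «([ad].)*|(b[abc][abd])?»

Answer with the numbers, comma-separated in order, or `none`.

1 → match
2 → no match
3 → no match — must start with "a"
4 → no match — must start with "b"
5 → no match
6 → no match

1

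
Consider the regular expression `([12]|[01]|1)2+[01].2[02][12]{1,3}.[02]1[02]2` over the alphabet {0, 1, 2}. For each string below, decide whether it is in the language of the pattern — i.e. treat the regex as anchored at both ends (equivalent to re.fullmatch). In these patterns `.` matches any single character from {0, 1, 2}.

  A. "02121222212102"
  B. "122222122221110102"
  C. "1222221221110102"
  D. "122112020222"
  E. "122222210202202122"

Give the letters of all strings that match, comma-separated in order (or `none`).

B, E

A → no match
B → match
C → no match
D → no match
E → match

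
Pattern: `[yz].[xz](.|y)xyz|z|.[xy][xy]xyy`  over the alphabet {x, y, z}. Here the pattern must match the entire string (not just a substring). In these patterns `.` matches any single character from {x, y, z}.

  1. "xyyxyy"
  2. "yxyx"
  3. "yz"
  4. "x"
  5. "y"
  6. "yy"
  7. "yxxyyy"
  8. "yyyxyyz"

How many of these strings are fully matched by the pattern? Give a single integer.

1 → match
2 → no match
3 → no match
4 → no match
5 → no match
6 → no match
7 → no match
8 → no match
Total matched: 1

1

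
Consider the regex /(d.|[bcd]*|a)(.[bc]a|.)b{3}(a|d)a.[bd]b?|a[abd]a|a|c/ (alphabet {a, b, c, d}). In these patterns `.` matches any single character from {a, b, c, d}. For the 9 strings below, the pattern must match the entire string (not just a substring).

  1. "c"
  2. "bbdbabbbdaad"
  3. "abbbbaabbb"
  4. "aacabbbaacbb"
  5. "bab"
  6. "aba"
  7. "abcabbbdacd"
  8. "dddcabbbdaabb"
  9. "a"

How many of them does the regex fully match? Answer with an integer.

1 → match
2 → match
3 → match
4 → match
5 → no match
6 → match
7 → match
8 → match
9 → match
Total matched: 8

8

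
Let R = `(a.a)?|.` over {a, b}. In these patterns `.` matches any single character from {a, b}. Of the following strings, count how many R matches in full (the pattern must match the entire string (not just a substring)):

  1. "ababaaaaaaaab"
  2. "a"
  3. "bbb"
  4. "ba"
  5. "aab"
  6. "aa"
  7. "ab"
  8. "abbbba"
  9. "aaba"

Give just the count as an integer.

1

1 → no match
2 → match
3 → no match
4 → no match
5 → no match
6 → no match
7 → no match
8 → no match
9 → no match
Total matched: 1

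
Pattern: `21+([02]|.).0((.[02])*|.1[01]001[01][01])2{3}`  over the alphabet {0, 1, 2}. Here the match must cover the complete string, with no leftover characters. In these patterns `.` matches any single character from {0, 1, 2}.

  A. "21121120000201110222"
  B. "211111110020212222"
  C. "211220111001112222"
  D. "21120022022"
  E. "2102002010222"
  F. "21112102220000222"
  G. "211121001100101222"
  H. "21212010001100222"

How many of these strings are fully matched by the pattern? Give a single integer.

A → no match
B → match
C → no match
D → no match
E → no match
F → no match
G → match
H → no match
Total matched: 2

2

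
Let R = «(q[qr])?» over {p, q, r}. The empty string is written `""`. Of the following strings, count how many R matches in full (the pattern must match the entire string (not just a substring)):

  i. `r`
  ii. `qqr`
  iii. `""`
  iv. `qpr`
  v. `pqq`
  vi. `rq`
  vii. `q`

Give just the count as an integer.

1

i → no match
ii → no match
iii → match
iv → no match
v → no match
vi → no match
vii → no match
Total matched: 1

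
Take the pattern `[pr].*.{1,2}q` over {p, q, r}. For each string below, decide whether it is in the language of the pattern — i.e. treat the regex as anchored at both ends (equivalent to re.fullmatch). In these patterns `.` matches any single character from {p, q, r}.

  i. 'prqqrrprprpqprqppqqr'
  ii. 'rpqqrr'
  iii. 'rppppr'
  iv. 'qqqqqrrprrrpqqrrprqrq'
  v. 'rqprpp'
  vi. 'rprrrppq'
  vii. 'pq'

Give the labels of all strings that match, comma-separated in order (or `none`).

i → no match — must end with 'q'
ii → no match — must end with 'q'
iii → no match — must end with 'q'
iv → no match
v → no match — must end with 'q'
vi → match
vii → no match

vi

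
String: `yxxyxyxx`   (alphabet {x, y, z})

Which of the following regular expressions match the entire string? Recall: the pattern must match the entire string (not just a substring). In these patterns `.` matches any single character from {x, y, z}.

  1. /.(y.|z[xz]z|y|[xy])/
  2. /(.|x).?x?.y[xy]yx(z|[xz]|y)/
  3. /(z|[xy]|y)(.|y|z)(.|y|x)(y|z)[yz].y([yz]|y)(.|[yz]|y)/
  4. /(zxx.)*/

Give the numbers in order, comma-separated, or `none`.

1 → no match
2 → match
3 → no match
4 → no match

2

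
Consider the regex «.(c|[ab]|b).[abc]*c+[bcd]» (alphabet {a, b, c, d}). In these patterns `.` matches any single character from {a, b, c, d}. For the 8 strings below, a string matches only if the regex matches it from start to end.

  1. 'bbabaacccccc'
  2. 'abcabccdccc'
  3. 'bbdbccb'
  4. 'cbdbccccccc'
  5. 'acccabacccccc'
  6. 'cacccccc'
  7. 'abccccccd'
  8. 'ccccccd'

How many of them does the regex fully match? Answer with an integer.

1. 'bbabaacccccc' → match
2. 'abcabccdccc' → no match
3. 'bbdbccb' → match
4. 'cbdbccccccc' → match
5 → match
6. 'cacccccc' → match
7. 'abccccccd' → match
8. 'ccccccd' → match
Total matched: 7

7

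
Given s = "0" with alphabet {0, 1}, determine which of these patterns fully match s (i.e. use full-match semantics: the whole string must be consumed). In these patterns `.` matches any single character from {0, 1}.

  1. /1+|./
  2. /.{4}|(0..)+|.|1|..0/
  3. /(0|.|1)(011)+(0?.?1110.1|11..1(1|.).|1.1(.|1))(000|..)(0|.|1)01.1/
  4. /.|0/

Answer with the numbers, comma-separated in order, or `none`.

1 → match
2 → match
3 → no match — must end with "1"
4 → match

1, 2, 4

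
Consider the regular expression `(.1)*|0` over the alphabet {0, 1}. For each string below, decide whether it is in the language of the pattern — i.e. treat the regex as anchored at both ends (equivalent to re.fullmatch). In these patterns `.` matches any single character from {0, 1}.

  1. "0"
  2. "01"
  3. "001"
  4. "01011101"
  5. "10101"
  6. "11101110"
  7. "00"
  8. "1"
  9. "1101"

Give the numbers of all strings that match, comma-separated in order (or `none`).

1. "0" → match
2. "01" → match
3. "001" → no match
4. "01011101" → match
5. "10101" → no match
6. "11101110" → no match
7. "00" → no match
8. "1" → no match
9. "1101" → match

1, 2, 4, 9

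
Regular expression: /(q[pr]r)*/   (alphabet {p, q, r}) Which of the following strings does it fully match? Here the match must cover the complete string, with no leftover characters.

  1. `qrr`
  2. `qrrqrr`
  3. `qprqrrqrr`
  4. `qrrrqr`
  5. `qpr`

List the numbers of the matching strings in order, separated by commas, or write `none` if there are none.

1 → match
2 → match
3 → match
4 → no match
5 → match

1, 2, 3, 5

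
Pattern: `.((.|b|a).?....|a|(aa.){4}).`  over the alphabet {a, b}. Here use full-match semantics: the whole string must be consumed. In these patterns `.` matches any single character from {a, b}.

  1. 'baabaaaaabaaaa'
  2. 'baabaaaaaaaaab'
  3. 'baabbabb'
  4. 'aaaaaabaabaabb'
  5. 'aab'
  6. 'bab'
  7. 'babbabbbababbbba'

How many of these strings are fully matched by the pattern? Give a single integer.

1 → match
2 → match
3 → match
4 → match
5 → match
6 → match
7 → no match
Total matched: 6

6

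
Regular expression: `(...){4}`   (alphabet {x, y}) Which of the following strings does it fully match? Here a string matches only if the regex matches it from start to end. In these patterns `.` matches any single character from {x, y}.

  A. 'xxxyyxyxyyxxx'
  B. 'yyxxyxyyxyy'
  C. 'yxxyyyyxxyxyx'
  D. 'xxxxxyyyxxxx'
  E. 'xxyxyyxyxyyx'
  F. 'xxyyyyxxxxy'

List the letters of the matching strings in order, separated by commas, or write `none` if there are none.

A → no match
B. 'yyxxyxyyxyy' → no match
C → no match
D. 'xxxxxyyyxxxx' → match
E. 'xxyxyyxyxyyx' → match
F. 'xxyyyyxxxxy' → no match

D, E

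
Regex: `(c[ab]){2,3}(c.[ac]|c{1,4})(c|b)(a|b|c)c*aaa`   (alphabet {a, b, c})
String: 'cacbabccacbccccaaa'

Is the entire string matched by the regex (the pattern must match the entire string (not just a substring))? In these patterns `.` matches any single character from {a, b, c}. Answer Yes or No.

No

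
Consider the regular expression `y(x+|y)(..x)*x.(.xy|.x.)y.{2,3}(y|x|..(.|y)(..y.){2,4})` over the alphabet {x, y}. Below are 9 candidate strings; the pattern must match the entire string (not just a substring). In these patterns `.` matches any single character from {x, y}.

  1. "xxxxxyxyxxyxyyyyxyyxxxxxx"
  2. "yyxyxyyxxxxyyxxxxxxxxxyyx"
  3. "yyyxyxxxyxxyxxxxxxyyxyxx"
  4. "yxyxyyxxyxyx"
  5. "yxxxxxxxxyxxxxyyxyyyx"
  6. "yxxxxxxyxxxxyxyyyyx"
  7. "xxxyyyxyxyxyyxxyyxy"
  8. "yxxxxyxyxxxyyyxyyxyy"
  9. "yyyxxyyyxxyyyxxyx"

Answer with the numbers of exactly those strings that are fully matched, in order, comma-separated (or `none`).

6

1 → no match — must start with "y"
2 → no match
3 → no match
4 → no match
5 → no match
6 → match
7 → no match — must start with "y"
8 → no match
9 → no match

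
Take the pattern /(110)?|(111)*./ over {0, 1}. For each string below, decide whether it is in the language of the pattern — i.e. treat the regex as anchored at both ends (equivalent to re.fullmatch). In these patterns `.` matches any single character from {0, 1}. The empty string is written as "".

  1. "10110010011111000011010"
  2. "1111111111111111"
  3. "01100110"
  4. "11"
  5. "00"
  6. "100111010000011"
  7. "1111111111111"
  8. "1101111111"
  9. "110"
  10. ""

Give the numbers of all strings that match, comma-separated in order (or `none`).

2, 7, 9, 10

1 → no match
2 → match
3. "01100110" → no match
4. "11" → no match
5. "00" → no match
6 → no match
7 → match
8. "1101111111" → no match
9. "110" → match
10. "" → match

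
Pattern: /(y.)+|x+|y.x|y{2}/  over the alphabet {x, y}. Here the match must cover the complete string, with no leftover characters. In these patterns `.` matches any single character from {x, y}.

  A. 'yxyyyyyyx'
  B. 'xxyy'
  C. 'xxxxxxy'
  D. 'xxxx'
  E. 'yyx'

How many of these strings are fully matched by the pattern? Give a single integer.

2

A → no match
B → no match
C → no match
D → match
E → match
Total matched: 2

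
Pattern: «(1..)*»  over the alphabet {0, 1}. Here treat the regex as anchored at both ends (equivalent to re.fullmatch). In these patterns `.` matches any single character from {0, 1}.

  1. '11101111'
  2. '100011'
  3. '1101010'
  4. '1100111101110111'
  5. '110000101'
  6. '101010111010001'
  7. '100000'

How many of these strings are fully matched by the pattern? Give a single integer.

1. '11101111' → no match
2. '100011' → no match
3. '1101010' → no match
4 → no match
5. '110000101' → no match
6 → no match
7. '100000' → no match
Total matched: 0

0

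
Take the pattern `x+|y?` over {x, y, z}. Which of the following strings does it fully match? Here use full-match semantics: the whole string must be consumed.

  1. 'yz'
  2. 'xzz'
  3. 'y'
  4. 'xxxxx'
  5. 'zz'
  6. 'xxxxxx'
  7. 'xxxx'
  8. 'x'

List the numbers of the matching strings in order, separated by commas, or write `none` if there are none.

1 → no match
2 → no match
3 → match
4 → match
5 → no match
6 → match
7 → match
8 → match

3, 4, 6, 7, 8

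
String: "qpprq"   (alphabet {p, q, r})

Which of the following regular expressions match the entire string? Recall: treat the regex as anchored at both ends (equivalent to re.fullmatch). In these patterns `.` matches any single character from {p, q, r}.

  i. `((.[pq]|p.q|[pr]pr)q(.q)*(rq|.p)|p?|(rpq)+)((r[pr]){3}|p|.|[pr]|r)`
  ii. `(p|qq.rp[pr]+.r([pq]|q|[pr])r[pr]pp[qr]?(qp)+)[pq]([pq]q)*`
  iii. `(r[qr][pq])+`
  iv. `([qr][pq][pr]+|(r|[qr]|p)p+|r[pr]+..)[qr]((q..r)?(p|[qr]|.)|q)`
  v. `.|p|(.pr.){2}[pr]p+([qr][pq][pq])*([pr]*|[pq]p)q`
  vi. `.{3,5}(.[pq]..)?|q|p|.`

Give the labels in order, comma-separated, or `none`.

iv, vi

i → no match
ii → no match
iii → no match — must start with "r"
iv → match
v → no match
vi → match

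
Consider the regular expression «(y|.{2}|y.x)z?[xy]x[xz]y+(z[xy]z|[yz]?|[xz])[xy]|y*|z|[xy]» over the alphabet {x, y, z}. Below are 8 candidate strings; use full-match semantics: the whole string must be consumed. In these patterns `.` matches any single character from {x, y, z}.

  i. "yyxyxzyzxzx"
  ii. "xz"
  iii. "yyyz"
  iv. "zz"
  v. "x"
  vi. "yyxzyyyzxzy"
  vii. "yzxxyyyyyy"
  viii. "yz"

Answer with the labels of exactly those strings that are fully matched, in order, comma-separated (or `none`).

i, v, vi

i → match
ii → no match
iii → no match
iv → no match
v → match
vi → match
vii → no match
viii → no match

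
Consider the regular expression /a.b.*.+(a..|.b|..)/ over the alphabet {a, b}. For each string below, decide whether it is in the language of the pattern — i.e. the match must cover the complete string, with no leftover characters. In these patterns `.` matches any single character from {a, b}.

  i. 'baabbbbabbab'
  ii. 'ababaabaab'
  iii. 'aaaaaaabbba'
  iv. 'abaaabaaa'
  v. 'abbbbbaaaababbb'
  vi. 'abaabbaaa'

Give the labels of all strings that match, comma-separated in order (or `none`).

v

i → no match — must start with 'a'
ii → no match
iii → no match
iv → no match
v → match
vi → no match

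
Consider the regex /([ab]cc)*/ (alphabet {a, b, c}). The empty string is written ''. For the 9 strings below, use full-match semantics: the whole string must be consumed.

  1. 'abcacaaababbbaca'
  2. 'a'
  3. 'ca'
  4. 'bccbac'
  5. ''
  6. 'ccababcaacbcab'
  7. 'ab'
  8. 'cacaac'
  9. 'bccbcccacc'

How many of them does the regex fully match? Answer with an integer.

1 → no match
2 → no match
3 → no match
4 → no match
5 → match
6 → no match
7 → no match
8 → no match
9 → no match
Total matched: 1

1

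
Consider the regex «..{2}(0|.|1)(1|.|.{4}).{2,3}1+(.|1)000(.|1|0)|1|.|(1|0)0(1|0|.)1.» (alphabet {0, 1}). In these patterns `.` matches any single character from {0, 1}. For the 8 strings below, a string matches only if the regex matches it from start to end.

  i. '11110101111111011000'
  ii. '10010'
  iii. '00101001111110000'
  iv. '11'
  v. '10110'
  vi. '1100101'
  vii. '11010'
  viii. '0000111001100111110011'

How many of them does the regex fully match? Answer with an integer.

i → no match
ii. '10010' → match
iii → match
iv. '11' → no match
v. '10110' → match
vi. '1100101' → no match
vii. '11010' → no match
viii → no match
Total matched: 3

3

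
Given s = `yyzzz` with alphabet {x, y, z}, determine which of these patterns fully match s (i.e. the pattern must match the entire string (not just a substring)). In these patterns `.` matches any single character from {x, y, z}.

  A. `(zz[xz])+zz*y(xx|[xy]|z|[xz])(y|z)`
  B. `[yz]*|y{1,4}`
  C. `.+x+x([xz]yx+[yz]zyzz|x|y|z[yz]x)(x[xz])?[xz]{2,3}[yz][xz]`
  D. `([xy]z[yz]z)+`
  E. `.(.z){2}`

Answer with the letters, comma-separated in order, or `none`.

B, E

A → no match — must start with `zz`
B → match
C → no match
D → no match
E → match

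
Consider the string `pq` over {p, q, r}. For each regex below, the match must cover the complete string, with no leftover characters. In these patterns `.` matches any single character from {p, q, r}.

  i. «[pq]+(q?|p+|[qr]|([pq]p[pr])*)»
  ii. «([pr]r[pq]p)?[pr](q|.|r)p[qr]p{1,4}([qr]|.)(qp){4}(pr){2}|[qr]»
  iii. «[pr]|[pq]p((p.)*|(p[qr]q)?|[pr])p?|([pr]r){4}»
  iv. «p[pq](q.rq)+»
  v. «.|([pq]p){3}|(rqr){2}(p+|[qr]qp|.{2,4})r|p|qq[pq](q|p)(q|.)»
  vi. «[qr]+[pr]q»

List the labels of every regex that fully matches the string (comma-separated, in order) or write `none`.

i → match
ii → no match
iii → no match
iv → no match — must end with `rq`
v → no match
vi → no match

i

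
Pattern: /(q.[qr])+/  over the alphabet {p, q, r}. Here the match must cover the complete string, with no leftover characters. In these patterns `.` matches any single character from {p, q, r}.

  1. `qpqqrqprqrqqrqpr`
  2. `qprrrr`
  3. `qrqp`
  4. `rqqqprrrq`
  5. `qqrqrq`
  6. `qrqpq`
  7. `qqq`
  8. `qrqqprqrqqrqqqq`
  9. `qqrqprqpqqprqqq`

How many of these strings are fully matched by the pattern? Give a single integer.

1 → no match
2. `qprrrr` → no match
3. `qrqp` → no match
4. `rqqqprrrq` → no match — must start with `q`
5. `qqrqrq` → match
6. `qrqpq` → no match
7. `qqq` → match
8 → match
9 → match
Total matched: 4

4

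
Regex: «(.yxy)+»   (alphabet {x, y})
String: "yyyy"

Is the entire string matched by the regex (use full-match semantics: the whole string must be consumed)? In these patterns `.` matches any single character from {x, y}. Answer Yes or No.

No

Every match must end with "yxy", but "yyyy" does not.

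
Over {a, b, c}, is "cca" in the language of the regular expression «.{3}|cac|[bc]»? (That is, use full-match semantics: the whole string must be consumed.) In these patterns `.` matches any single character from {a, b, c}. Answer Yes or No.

Yes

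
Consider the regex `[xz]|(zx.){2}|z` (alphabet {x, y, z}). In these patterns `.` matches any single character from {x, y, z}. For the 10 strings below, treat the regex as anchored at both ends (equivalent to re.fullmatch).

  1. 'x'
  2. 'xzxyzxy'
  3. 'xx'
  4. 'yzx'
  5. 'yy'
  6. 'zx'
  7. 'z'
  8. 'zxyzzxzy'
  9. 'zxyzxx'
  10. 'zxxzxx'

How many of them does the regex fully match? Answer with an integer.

1. 'x' → match
2. 'xzxyzxy' → no match
3. 'xx' → no match
4. 'yzx' → no match
5. 'yy' → no match
6. 'zx' → no match
7. 'z' → match
8. 'zxyzzxzy' → no match
9. 'zxyzxx' → match
10. 'zxxzxx' → match
Total matched: 4

4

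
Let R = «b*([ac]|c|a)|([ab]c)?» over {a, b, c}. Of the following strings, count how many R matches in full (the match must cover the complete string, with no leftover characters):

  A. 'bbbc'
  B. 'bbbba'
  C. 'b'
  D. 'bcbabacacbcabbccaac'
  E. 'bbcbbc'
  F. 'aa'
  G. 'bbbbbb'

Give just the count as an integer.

2

A → match
B → match
C → no match
D → no match
E → no match
F → no match
G → no match
Total matched: 2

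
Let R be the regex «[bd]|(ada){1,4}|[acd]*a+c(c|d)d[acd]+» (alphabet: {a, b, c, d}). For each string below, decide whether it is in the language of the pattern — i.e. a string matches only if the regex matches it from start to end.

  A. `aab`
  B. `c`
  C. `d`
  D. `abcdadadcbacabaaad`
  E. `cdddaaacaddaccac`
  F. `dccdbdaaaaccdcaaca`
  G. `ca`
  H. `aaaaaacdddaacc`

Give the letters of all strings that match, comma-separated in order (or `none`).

C, H

A → no match
B → no match
C → match
D → no match
E → no match
F → no match
G → no match
H → match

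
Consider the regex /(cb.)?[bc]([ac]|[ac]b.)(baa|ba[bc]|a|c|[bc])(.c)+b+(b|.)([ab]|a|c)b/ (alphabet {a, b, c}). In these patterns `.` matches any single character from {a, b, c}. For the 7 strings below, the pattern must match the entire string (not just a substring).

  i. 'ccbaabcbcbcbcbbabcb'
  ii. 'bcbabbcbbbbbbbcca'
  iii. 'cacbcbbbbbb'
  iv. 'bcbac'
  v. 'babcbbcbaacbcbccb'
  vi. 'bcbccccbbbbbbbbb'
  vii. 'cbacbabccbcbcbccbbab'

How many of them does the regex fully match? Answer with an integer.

2

i → no match
ii → no match — must end with 'b'
iii → match
iv → no match — must end with 'b'
v → no match
vi → match
vii → no match
Total matched: 2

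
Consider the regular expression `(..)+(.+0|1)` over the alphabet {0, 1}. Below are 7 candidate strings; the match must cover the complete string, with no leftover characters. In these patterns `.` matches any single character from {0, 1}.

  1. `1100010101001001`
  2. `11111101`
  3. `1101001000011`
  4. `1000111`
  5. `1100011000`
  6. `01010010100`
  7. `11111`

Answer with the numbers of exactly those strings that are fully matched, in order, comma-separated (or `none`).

1 → no match
2 → no match
3 → match
4 → match
5 → match
6 → match
7 → match

3, 4, 5, 6, 7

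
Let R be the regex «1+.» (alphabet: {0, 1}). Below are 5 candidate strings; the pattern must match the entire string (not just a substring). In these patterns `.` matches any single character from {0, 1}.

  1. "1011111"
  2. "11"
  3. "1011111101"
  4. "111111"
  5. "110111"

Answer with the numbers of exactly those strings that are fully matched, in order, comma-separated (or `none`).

1 → no match
2 → match
3 → no match
4 → match
5 → no match

2, 4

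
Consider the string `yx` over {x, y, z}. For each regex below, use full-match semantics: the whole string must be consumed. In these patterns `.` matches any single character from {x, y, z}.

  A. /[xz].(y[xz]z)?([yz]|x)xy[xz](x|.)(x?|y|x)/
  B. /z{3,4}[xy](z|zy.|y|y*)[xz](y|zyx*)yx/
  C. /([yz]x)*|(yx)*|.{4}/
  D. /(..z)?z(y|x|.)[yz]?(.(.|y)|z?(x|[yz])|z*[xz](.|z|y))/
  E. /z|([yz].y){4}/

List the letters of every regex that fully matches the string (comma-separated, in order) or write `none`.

C

A → no match
B → no match — must start with `z`
C → match
D → no match
E → no match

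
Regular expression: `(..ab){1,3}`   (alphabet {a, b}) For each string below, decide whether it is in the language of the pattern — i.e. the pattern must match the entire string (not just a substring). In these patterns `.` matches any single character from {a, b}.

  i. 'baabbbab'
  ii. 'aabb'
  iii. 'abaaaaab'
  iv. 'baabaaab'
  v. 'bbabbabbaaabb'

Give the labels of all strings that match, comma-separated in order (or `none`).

i, iv

i → match
ii → no match — must end with 'ab'
iii → no match
iv → match
v → no match — must end with 'ab'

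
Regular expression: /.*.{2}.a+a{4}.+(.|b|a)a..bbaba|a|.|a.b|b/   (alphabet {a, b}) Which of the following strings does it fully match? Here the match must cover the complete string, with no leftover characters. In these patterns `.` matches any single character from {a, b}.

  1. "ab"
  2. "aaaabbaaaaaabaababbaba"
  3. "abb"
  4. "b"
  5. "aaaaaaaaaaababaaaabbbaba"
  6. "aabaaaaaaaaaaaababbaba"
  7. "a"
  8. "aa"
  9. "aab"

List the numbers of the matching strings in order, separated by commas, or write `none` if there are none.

2, 3, 4, 5, 6, 7, 9

1 → no match
2 → match
3 → match
4 → match
5 → match
6 → match
7 → match
8 → no match
9 → match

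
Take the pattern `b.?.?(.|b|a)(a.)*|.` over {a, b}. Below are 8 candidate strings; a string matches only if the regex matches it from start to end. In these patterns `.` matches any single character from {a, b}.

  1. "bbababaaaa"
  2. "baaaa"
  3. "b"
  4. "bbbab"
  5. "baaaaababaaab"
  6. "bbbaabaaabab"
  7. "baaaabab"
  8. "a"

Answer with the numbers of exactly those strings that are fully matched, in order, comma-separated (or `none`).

1. "bbababaaaa" → match
2. "baaaa" → match
3. "b" → match
4. "bbbab" → match
5 → match
6. "bbbaabaaabab" → match
7. "baaaabab" → match
8. "a" → match

1, 2, 3, 4, 5, 6, 7, 8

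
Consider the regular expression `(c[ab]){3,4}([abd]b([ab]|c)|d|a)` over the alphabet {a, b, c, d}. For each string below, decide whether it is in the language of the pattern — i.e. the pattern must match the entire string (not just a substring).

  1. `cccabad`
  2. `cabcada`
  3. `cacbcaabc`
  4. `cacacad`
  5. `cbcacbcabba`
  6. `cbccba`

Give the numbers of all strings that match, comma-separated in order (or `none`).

3, 4, 5

1. `cccabad` → no match
2. `cabcada` → no match
3. `cacbcaabc` → match
4. `cacacad` → match
5. `cbcacbcabba` → match
6. `cbccba` → no match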